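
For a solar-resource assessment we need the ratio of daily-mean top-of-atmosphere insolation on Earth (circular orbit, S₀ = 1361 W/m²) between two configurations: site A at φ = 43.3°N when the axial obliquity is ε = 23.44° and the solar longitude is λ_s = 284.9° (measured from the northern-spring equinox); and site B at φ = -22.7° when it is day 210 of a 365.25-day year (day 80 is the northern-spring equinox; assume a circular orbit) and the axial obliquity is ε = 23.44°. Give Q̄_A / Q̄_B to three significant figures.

Q̄_A / Q̄_B ≈ 0.446

— Configuration A (φ=+43.3°):
Solar declination: sin δ = sin ε · sin λ_s = sin 23.44° × sin 284.9° = -0.38441, so δ = -22.607°.
cos H₀ = −tan(+43.3°) tan(-22.607°) = 0.3924, H₀ = 1.1676 rad.
Bracket: H₀ sin φ sin δ + cos φ cos δ sin H₀ = 1.1676×0.68582×-0.38441 + 0.72777×0.92316×0.91979 = -0.307821 + 0.617959 = 0.310138.
Q̄ = (S₀/π) × [bracket] = (1361/π) × 0.310138 = 134.36 W/m².
— Configuration B (φ=-22.7°):
Solar longitude: λ_s = 360° × (210 − 80)/365.25 = 128.131°.
sin δ = sin 23.44° × sin 128.131° = 0.31290, so δ = +18.234°.
cos H₀ = −tan(-22.7°) tan(+18.234°) = 0.1378, H₀ = 1.4325 rad.
Bracket: H₀ sin φ sin δ + cos φ cos δ sin H₀ = 1.4325×-0.38591×0.31290 + 0.92254×0.94979×0.99046 = -0.172976 + 0.867860 = 0.694884.
Q̄ = (S₀/π) × [bracket] = (1361/π) × 0.694884 = 301.04 W/m².
Ratio Q̄_A / Q̄_B = 134.36 / 301.04 = 0.4463.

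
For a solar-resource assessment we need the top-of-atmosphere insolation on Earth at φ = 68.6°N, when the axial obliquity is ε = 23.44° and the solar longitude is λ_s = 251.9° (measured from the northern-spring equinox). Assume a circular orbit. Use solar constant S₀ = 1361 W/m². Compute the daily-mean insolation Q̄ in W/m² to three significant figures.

Solar declination: sin δ = sin ε · sin λ_s = sin 23.44° × sin 251.9° = -0.37810, so δ = -22.216°.
cos H₀ = −tan(+68.6°) tan(-22.216°) = 1.0422 ≥ 1 ⇒ polar night, H₀ = 0 and Q̄ = 0.

Q̄ ≈ 0.00 W/m²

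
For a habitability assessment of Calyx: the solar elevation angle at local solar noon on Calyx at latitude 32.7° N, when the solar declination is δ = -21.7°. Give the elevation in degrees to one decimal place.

35.6°

At local noon the hour angle is zero, so the zenith angle equals |φ − δ| = |+32.7° − (-21.700°)| = 54.400°.
Elevation = 90° − 54.400° = 35.6°.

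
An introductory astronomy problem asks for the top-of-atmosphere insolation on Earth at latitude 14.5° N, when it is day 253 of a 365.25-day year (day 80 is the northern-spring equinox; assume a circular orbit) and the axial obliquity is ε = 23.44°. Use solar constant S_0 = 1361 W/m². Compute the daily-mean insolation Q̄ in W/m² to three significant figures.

Solar longitude: L_s = 360° × (253 − 80)/365.25 = 170.513°.
sin δ = sin 23.44° × sin 170.513° = 0.06556, so δ = +3.759°.
cos h₀ = −tan(+14.5°) tan(+3.759°) = -0.0170, h₀ = 1.5878 rad.
Bracket: h₀ sin ϕ sin δ + cos ϕ cos δ sin h₀ = 1.5878×0.25038×0.06556 + 0.96815×0.99785×0.99986 = 0.026064 + 0.965933 = 0.991997.
Q̄ = (S_0/π) × [bracket] = (1361/π) × 0.991997 = 429.8 W/m².

Q̄ ≈ 430 W/m²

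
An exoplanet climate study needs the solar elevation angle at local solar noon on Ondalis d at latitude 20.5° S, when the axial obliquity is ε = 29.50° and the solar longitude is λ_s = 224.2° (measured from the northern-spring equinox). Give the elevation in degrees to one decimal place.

Solar declination: sin δ = sin ε · sin λ_s = sin 29.50° × sin 224.2° = -0.34330, so δ = -20.078°.
At local noon the hour angle is zero, so the zenith angle equals |φ − δ| = |-20.5° − (-20.078°)| = 0.422°.
Elevation = 90° − 0.422° = 89.6°.

89.6°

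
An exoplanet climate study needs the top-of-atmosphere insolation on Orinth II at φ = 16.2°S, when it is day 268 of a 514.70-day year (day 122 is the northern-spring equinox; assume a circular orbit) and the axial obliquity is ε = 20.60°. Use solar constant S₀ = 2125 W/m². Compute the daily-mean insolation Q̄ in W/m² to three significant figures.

Solar longitude: λ_s = 360° × (268 − 122)/514.70 = 102.118°.
sin δ = sin 20.60° × sin 102.118° = 0.34400, so δ = +20.121°.
cos H₀ = −tan(-16.2°) tan(+20.121°) = 0.1064, H₀ = 1.4642 rad.
Bracket: H₀ sin φ sin δ + cos φ cos δ sin H₀ = 1.4642×-0.27899×0.34400 + 0.96029×0.93897×0.99432 = -0.140523 + 0.896562 = 0.756039.
Q̄ = (S₀/π) × [bracket] = (2125/π) × 0.756039 = 511.4 W/m².

Q̄ ≈ 511 W/m²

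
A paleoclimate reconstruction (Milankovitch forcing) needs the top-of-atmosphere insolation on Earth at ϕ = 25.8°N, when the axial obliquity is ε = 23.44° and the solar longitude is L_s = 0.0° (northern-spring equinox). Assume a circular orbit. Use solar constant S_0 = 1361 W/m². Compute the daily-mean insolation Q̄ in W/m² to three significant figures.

Q̄ ≈ 390 W/m²

Solar declination: sin δ = sin ε · sin L_s = sin 23.44° × sin 0.0° = 0.00000, so δ = +0.000°.
cos h₀ = −tan(+25.8°) tan(+0.000°) = -0.0000, h₀ = 1.5708 rad.
Bracket: h₀ sin ϕ sin δ + cos ϕ cos δ sin h₀ = 1.5708×0.43523×0.00000 + 0.90032×1.00000×1.00000 = 0.000000 + 0.900320 = 0.900320.
Q̄ = (S_0/π) × [bracket] = (1361/π) × 0.900320 = 390.0 W/m².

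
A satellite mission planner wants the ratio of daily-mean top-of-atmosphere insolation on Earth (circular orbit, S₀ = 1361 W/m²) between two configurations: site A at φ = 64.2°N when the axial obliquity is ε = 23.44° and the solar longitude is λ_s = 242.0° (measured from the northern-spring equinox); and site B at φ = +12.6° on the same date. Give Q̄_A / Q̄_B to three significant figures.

Q̄_A / Q̄_B ≈ 0.0517

— Configuration A (φ=+64.2°):
Solar declination: sin δ = sin ε · sin λ_s = sin 23.44° × sin 242.0° = -0.35123, so δ = -20.562°.
cos H₀ = −tan(+64.2°) tan(-20.562°) = 0.7760, H₀ = 0.6825 rad.
Bracket: H₀ sin φ sin δ + cos φ cos δ sin H₀ = 0.6825×0.90032×-0.35123 + 0.43523×0.93629×0.63075 = -0.215820 + 0.257032 = 0.041212.
Q̄ = (S₀/π) × [bracket] = (1361/π) × 0.041212 = 17.854 W/m².
— Configuration B (φ=+12.6°):
cos H₀ = −tan(+12.6°) tan(-20.562°) = 0.0839, H₀ = 1.4868 rad.
Bracket: H₀ sin φ sin δ + cos φ cos δ sin H₀ = 1.4868×0.21814×-0.35123 + 0.97592×0.93629×0.99648 = -0.113915 + 0.910528 = 0.796613.
Q̄ = (S₀/π) × [bracket] = (1361/π) × 0.796613 = 345.11 W/m².
Ratio Q̄_A / Q̄_B = 17.854 / 345.11 = 0.05173.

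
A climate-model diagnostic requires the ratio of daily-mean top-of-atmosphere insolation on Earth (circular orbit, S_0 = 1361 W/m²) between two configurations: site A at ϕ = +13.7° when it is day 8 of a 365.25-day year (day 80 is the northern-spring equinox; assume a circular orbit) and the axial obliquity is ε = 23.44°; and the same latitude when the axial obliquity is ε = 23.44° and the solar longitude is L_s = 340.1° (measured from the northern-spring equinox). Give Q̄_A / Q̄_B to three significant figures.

Q̄_A / Q̄_B ≈ 0.838

— Configuration A (ϕ=+13.7°):
Solar longitude: L_s = 360° × (8 − 80)/365.25 = -70.965°, i.e. -70.965° + 360° = 289.035°.
sin δ = sin 23.44° × sin 289.035° = -0.37604, so δ = -22.088°.
cos h₀ = −tan(+13.7°) tan(-22.088°) = 0.0989, h₀ = 1.4717 rad.
Bracket: h₀ sin ϕ sin δ + cos ϕ cos δ sin h₀ = 1.4717×0.23684×-0.37604 + 0.97155×0.92660×0.99509 = -0.131072 + 0.895818 = 0.764746.
Q̄ = (S_0/π) × [bracket] = (1361/π) × 0.764746 = 331.30 W/m².
— Configuration B (ϕ=+13.7°):
Solar declination: sin δ = sin ε · sin L_s = sin 23.44° × sin 340.1° = -0.13540, so δ = -7.782°.
cos h₀ = −tan(+13.7°) tan(-7.782°) = 0.0333, h₀ = 1.5375 rad.
Bracket: h₀ sin ϕ sin δ + cos ϕ cos δ sin h₀ = 1.5375×0.23684×-0.13540 + 0.97155×0.99079×0.99944 = -0.049305 + 0.962063 = 0.912758.
Q̄ = (S_0/π) × [bracket] = (1361/π) × 0.912758 = 395.42 W/m².
Ratio Q̄_A / Q̄_B = 331.30 / 395.42 = 0.8378.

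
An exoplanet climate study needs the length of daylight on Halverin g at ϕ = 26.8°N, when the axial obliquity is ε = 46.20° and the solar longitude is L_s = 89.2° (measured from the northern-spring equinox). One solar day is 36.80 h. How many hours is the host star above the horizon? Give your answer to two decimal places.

Solar declination: sin δ = sin ε · sin L_s = sin 46.20° × sin 89.2° = 0.72169, so δ = +46.194°.
cos h₀ = −tan ϕ · tan δ = −tan(+26.8°) × tan(+46.194°) = -0.5266, so h₀ = 2.1254 rad = 121.78°.
Daylight = 2h₀/(2π) × 36.80 h = (2.1254/π) × 36.80 = 24.90 h.

24.90 h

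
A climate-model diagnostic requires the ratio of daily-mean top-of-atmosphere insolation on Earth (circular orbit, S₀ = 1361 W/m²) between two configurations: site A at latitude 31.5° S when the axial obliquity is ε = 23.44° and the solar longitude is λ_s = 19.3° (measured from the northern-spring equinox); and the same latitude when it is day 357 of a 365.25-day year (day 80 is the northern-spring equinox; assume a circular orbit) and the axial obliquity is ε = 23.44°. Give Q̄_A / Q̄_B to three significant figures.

Q̄_A / Q̄_B ≈ 0.651

— Configuration A (φ=-31.5°):
Solar declination: sin δ = sin ε · sin λ_s = sin 23.44° × sin 19.3° = 0.13147, so δ = +7.555°.
cos H₀ = −tan(-31.5°) tan(+7.555°) = 0.0813, H₀ = 1.4894 rad.
Bracket: H₀ sin φ sin δ + cos φ cos δ sin H₀ = 1.4894×-0.52250×0.13147 + 0.85264×0.99132×0.99669 = -0.102311 + 0.842441 = 0.740130.
Q̄ = (S₀/π) × [bracket] = (1361/π) × 0.740130 = 320.64 W/m².
— Configuration B (φ=-31.5°):
Solar longitude: λ_s = 360° × (357 − 80)/365.25 = 273.018°.
sin δ = sin 23.44° × sin 273.018° = -0.39724, so δ = -23.406°.
cos H₀ = −tan(-31.5°) tan(-23.406°) = -0.2653, H₀ = 1.8393 rad.
Bracket: H₀ sin φ sin δ + cos φ cos δ sin H₀ = 1.8393×-0.52250×-0.39724 + 0.85264×0.91772×0.96418 = 0.381761 + 0.754456 = 1.136217.
Q̄ = (S₀/π) × [bracket] = (1361/π) × 1.136217 = 492.23 W/m².
Ratio Q̄_A / Q̄_B = 320.64 / 492.23 = 0.6514.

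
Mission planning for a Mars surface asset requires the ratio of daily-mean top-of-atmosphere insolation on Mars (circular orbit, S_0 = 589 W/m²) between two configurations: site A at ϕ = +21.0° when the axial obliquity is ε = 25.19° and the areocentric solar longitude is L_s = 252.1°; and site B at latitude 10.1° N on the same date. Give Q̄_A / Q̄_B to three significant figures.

Q̄_A / Q̄_B ≈ 0.806

— Configuration A (ϕ=+21.0°):
sin δ = sin 25.19° × sin 252.1° = -0.40502, so δ = -23.892°.
cos h₀ = −tan(+21.0°) tan(-23.892°) = 0.1700, h₀ = 1.3999 rad.
Bracket: h₀ sin ϕ sin δ + cos ϕ cos δ sin h₀ = 1.3999×0.35837×-0.40502 + 0.93358×0.91431×0.98544 = -0.203191 + 0.841153 = 0.637962.
Q̄ = (S_0/π) × [bracket] = (589/π) × 0.637962 = 119.61 W/m².
— Configuration B (ϕ=+10.1°):
cos h₀ = −tan(+10.1°) tan(-23.892°) = 0.0789, h₀ = 1.4918 rad.
Bracket: h₀ sin ϕ sin δ + cos ϕ cos δ sin h₀ = 1.4918×0.17537×-0.40502 + 0.98450×0.91431×0.99688 = -0.105960 + 0.897330 = 0.791370.
Q̄ = (S_0/π) × [bracket] = (589/π) × 0.791370 = 148.37 W/m².
Ratio Q̄_A / Q̄_B = 119.61 / 148.37 = 0.8062.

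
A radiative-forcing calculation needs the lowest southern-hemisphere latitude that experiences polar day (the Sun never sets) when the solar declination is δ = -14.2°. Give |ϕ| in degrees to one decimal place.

|ϕ| = 75.8°

Polar day requires cos h₀ = −tan ϕ tan δ ≤ −1, i.e. tan ϕ tan δ ≥ 1.
The boundary is |tan ϕ| · |tan δ| = 1, so |ϕ| = 90° − |δ| = 90° − 14.2° = 75.8° in the southern hemisphere.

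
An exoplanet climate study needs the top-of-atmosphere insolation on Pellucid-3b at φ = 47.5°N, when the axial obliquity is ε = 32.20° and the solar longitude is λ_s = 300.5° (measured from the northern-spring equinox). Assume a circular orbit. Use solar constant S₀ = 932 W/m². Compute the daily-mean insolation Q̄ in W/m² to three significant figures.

Q̄ ≈ 49.5 W/m²

Solar declination: sin δ = sin ε · sin λ_s = sin 32.20° × sin 300.5° = -0.45914, so δ = -27.332°.
cos H₀ = −tan(+47.5°) tan(-27.332°) = 0.5640, H₀ = 0.9715 rad.
Bracket: H₀ sin φ sin δ + cos φ cos δ sin H₀ = 0.9715×0.73728×-0.45914 + 0.67559×0.88836×0.82575 = -0.328867 + 0.495588 = 0.166721.
Q̄ = (S₀/π) × [bracket] = (932/π) × 0.166721 = 49.46 W/m².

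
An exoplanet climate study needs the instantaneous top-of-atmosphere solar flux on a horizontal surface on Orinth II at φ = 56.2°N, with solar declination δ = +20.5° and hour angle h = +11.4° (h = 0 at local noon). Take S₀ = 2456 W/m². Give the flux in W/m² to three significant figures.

1.97e+03 W/m²

cos θ_z = sin φ sin δ + cos φ cos δ cos h = 0.291017 + 0.510787 = 0.801804.
Flux = S₀ · cos θ_z = 2456 × 0.801804 = 1969 W/m².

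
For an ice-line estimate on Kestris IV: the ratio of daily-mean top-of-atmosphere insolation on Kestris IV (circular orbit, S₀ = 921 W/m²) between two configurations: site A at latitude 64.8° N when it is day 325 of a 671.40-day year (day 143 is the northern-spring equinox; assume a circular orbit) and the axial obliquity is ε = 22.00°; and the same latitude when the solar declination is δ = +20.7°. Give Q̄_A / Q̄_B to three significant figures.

— Configuration A (φ=+64.8°):
Solar longitude: λ_s = 360° × (325 − 143)/671.40 = 97.587°.
sin δ = sin 22.00° × sin 97.587° = 0.37133, so δ = +21.797°.
cos H₀ = −tan(+64.8°) tan(+21.797°) = -0.8499, H₀ = 2.5865 rad.
Bracket: H₀ sin φ sin δ + cos φ cos δ sin H₀ = 2.5865×0.90483×0.37133 + 0.42578×0.92850×0.52699 = 0.869039 + 0.208339 = 1.077378.
Q̄ = (S₀/π) × [bracket] = (921/π) × 1.077378 = 315.85 W/m².
— Configuration B (φ=+64.8°):
cos H₀ = −tan(+64.8°) tan(+20.700°) = -0.8030, H₀ = 2.5031 rad.
Bracket: H₀ sin φ sin δ + cos φ cos δ sin H₀ = 2.5031×0.90483×0.35347 + 0.42578×0.93544×0.59596 = 0.800567 + 0.237366 = 1.037933.
Q̄ = (S₀/π) × [bracket] = (921/π) × 1.037933 = 304.28 W/m².
Ratio Q̄_A / Q̄_B = 315.85 / 304.28 = 1.038.

Q̄_A / Q̄_B ≈ 1.04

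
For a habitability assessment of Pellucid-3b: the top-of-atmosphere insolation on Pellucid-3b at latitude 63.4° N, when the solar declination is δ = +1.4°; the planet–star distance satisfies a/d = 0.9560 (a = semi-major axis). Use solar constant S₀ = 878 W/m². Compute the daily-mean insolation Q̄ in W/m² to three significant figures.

cos H₀ = −tan(+63.4°) tan(+1.400°) = -0.0488, H₀ = 1.6196 rad.
Bracket: H₀ sin φ sin δ + cos φ cos δ sin H₀ = 1.6196×0.89415×0.02443 + 0.44776×0.99970×0.99881 = 0.035379 + 0.447093 = 0.482472.
Inverse-square distance factor (a/d)² = 0.9560² = 0.913936.
Q̄ = (S₀/π) × 0.913936 × [bracket] = (878/π) × 0.913936 × 0.482472 = 123.2 W/m².

Q̄ ≈ 123 W/m²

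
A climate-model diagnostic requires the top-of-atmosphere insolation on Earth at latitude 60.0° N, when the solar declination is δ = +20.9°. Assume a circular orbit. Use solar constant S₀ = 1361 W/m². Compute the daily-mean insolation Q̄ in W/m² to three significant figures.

Q̄ ≈ 459 W/m²

cos H₀ = −tan(+60.0°) tan(+20.900°) = -0.6614, H₀ = 2.2935 rad.
Bracket: H₀ sin φ sin δ + cos φ cos δ sin H₀ = 2.2935×0.86603×0.35674 + 0.50000×0.93420×0.75003 = 0.708571 + 0.350339 = 1.058910.
Q̄ = (S₀/π) × [bracket] = (1361/π) × 1.058910 = 458.7 W/m².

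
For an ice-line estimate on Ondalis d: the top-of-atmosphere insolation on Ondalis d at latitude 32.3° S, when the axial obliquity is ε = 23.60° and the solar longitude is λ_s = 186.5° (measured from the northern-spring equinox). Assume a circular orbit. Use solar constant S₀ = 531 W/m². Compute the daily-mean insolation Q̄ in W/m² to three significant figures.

Solar declination: sin δ = sin ε · sin λ_s = sin 23.60° × sin 186.5° = -0.04532, so δ = -2.598°.
cos H₀ = −tan(-32.3°) tan(-2.598°) = -0.0287, H₀ = 1.5995 rad.
Bracket: H₀ sin φ sin δ + cos φ cos δ sin H₀ = 1.5995×-0.53435×-0.04532 + 0.84526×0.99897×0.99959 = 0.038735 + 0.844043 = 0.882778.
Q̄ = (S₀/π) × [bracket] = (531/π) × 0.882778 = 149.2 W/m².

Q̄ ≈ 149 W/m²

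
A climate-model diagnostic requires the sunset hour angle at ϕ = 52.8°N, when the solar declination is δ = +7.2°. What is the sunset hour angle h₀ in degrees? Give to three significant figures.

h₀ = 99.6°

cos h₀ = −tan ϕ · tan δ = −tan(+52.8°) × tan(+7.200°) = -0.1664, so h₀ = 1.7380 rad = 99.58°.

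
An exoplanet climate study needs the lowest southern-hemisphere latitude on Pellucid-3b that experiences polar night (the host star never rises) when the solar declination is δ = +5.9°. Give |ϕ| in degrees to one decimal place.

|ϕ| = 84.1°

Polar night requires cos h₀ = −tan ϕ tan δ ≥ 1, i.e. tan ϕ tan δ ≤ −1.
The boundary is |tan ϕ| · |tan δ| = 1, so |ϕ| = 90° − |δ| = 90° − 5.9° = 84.1° in the southern hemisphere.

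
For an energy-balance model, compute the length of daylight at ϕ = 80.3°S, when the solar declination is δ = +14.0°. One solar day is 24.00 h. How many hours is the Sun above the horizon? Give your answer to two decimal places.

cos h₀ = −tan ϕ · tan δ = 1.4586 ≥ 1, so the Sun never rises (polar night) and h₀ = 0.
Daylight = 2h₀/(2π) × 24.00 h = (0.0000/π) × 24.00 = 0.00 h.

0.00 h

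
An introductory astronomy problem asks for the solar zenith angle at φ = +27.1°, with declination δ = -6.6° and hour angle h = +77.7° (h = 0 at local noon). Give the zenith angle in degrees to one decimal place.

θ_z = 82.2°

cos θ_z = sin φ sin δ + cos φ cos δ cos h = -0.052359 + 0.188386 = 0.136027.
θ_z = arccos(0.136027) = 82.2°.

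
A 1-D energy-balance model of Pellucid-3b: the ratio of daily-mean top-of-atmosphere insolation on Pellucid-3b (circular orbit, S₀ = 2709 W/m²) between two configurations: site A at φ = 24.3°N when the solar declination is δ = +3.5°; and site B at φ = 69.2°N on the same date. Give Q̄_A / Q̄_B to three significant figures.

— Configuration A (φ=+24.3°):
cos H₀ = −tan(+24.3°) tan(+3.500°) = -0.0276, H₀ = 1.5984 rad.
Bracket: H₀ sin φ sin δ + cos φ cos δ sin H₀ = 1.5984×0.41151×0.06105 + 0.91140×0.99813×0.99962 = 0.040156 + 0.909350 = 0.949506.
Q̄ = (S₀/π) × [bracket] = (2709/π) × 0.949506 = 818.76 W/m².
— Configuration B (φ=+69.2°):
cos H₀ = −tan(+69.2°) tan(+3.500°) = -0.1610, H₀ = 1.7325 rad.
Bracket: H₀ sin φ sin δ + cos φ cos δ sin H₀ = 1.7325×0.93483×0.06105 + 0.35511×0.99813×0.98695 = 0.098876 + 0.349820 = 0.448696.
Q̄ = (S₀/π) × [bracket] = (2709/π) × 0.448696 = 386.91 W/m².
Ratio Q̄_A / Q̄_B = 818.76 / 386.91 = 2.116.

Q̄_A / Q̄_B ≈ 2.12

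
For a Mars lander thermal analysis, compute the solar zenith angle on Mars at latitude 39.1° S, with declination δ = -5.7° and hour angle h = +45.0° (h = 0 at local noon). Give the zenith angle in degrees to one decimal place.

θ_z = 52.5°

cos θ_z = sin φ sin δ + cos φ cos δ cos h = 0.062639 + 0.546034 = 0.608673.
θ_z = arccos(0.608673) = 52.5°.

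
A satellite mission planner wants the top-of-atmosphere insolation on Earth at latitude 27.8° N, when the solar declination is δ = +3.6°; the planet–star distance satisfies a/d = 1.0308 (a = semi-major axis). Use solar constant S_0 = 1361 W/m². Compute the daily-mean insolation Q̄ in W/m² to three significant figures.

Q̄ ≈ 428 W/m²

cos h₀ = −tan(+27.8°) tan(+3.600°) = -0.0332, h₀ = 1.6040 rad.
Bracket: h₀ sin ϕ sin δ + cos ϕ cos δ sin h₀ = 1.6040×0.46639×0.06279 + 0.88458×0.99803×0.99945 = 0.046973 + 0.882352 = 0.929325.
Inverse-square distance factor (a/d)² = 1.0308² = 1.062549.
Q̄ = (S_0/π) × 1.062549 × [bracket] = (1361/π) × 1.062549 × 0.929325 = 427.8 W/m².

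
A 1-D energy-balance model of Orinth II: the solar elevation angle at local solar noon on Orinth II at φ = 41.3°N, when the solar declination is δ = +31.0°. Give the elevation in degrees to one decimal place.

At local noon the hour angle is zero, so the zenith angle equals |φ − δ| = |+41.3° − (+31.000°)| = 10.300°.
Elevation = 90° − 10.300° = 79.7°.

79.7°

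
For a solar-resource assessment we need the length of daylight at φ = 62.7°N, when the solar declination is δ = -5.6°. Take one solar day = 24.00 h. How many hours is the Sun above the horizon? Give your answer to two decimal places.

10.54 h

cos H₀ = −tan φ · tan δ = −tan(+62.7°) × tan(-5.600°) = 0.1900, so H₀ = 1.3797 rad = 79.05°.
Daylight = 2H₀/(2π) × 24.00 h = (1.3797/π) × 24.00 = 10.54 h.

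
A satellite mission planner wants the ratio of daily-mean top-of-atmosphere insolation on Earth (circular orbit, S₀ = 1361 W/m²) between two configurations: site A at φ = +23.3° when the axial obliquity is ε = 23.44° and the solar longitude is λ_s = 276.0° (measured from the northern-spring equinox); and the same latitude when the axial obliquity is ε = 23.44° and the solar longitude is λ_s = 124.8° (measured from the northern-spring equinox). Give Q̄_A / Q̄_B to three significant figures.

Q̄_A / Q̄_B ≈ 0.567

— Configuration A (φ=+23.3°):
Solar declination: sin δ = sin ε · sin λ_s = sin 23.44° × sin 276.0° = -0.39561, so δ = -23.304°.
cos H₀ = −tan(+23.3°) tan(-23.304°) = 0.1855, H₀ = 1.3842 rad.
Bracket: H₀ sin φ sin δ + cos φ cos δ sin H₀ = 1.3842×0.39555×-0.39561 + 0.91845×0.91842×0.98264 = -0.216605 + 0.828879 = 0.612274.
Q̄ = (S₀/π) × [bracket] = (1361/π) × 0.612274 = 265.25 W/m².
— Configuration B (φ=+23.3°):
Solar declination: sin δ = sin ε · sin λ_s = sin 23.44° × sin 124.8° = 0.32664, so δ = +19.065°.
cos H₀ = −tan(+23.3°) tan(+19.065°) = -0.1488, H₀ = 1.7202 rad.
Bracket: H₀ sin φ sin δ + cos φ cos δ sin H₀ = 1.7202×0.39555×0.32664 + 0.91845×0.94515×0.98886 = 0.222254 + 0.858403 = 1.080657.
Q̄ = (S₀/π) × [bracket] = (1361/π) × 1.080657 = 468.16 W/m².
Ratio Q̄_A / Q̄_B = 265.25 / 468.16 = 0.5666.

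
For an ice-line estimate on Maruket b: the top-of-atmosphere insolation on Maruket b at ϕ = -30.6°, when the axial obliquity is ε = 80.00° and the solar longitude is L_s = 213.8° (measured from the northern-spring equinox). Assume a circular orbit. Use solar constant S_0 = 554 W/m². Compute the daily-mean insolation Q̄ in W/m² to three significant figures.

Q̄ ≈ 214 W/m²

Solar declination: sin δ = sin ε · sin L_s = sin 80.00° × sin 213.8° = -0.54784, so δ = -33.219°.
cos h₀ = −tan(-30.6°) tan(-33.219°) = -0.3873, h₀ = 1.9685 rad.
Bracket: h₀ sin ϕ sin δ + cos ϕ cos δ sin h₀ = 1.9685×-0.50904×-0.54784 + 0.86074×0.83658×0.92196 = 0.548960 + 0.663883 = 1.212843.
Q̄ = (S_0/π) × [bracket] = (554/π) × 1.212843 = 213.9 W/m².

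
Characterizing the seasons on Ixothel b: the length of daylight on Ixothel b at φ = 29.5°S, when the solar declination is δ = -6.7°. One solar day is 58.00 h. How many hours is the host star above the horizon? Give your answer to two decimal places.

cos H₀ = −tan φ · tan δ = −tan(-29.5°) × tan(-6.700°) = -0.0665, so H₀ = 1.6373 rad = 93.81°.
Daylight = 2H₀/(2π) × 58.00 h = (1.6373/π) × 58.00 = 30.23 h.

30.23 h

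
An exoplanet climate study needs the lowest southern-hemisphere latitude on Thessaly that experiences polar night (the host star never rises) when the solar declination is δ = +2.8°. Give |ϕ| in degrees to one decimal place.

|ϕ| = 87.2°

Polar night requires cos h₀ = −tan ϕ tan δ ≥ 1, i.e. tan ϕ tan δ ≤ −1.
The boundary is |tan ϕ| · |tan δ| = 1, so |ϕ| = 90° − |δ| = 90° − 2.8° = 87.2° in the southern hemisphere.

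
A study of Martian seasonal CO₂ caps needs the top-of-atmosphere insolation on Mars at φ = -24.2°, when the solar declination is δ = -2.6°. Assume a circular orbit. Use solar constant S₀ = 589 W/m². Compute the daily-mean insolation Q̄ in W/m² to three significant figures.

Q̄ ≈ 176 W/m²

cos H₀ = −tan(-24.2°) tan(-2.600°) = -0.0204, H₀ = 1.5912 rad.
Bracket: H₀ sin φ sin δ + cos φ cos δ sin H₀ = 1.5912×-0.40992×-0.04536 + 0.91212×0.99897×0.99979 = 0.029587 + 0.910989 = 0.940576.
Q̄ = (S₀/π) × [bracket] = (589/π) × 0.940576 = 176.3 W/m².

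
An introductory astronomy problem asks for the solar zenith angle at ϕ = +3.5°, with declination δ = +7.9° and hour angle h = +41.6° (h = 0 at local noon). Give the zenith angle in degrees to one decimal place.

cos θ_z = sin ϕ sin δ + cos ϕ cos δ cos h = 0.008391 + 0.739320 = 0.747711.
θ_z = arccos(0.747711) = 41.6°.

θ_z = 41.6°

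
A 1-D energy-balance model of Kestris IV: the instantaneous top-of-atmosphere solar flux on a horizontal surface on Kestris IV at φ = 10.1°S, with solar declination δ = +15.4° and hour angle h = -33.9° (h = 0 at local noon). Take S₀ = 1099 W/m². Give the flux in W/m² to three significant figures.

cos θ_z = sin φ sin δ + cos φ cos δ cos h = -0.046570 + 0.787810 = 0.741240.
Flux = S₀ · cos θ_z = 1099 × 0.741240 = 814.6 W/m².

815 W/m²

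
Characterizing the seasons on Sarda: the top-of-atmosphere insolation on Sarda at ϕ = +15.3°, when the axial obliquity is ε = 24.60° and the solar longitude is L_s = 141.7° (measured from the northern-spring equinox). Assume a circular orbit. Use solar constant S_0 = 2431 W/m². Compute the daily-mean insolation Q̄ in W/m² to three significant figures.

Q̄ ≈ 806 W/m²

Solar declination: sin δ = sin ε · sin L_s = sin 24.60° × sin 141.7° = 0.25800, so δ = +14.952°.
cos h₀ = −tan(+15.3°) tan(+14.952°) = -0.0731, h₀ = 1.6439 rad.
Bracket: h₀ sin ϕ sin δ + cos ϕ cos δ sin h₀ = 1.6439×0.26387×0.25800 + 0.96456×0.96614×0.99733 = 0.111914 + 0.929412 = 1.041326.
Q̄ = (S_0/π) × [bracket] = (2431/π) × 1.041326 = 805.8 W/m².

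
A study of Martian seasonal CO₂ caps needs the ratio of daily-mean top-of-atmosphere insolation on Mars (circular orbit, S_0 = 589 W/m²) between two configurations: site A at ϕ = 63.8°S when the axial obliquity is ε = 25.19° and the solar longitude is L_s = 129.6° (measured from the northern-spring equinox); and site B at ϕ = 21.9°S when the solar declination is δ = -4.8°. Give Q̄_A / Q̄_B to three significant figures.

— Configuration A (ϕ=-63.8°):
Solar declination: sin δ = sin ε · sin L_s = sin 25.19° × sin 129.6° = 0.32795, so δ = +19.144°.
cos h₀ = −tan(-63.8°) tan(+19.144°) = 0.7055, h₀ = 0.7877 rad.
Bracket: h₀ sin ϕ sin δ + cos ϕ cos δ sin h₀ = 0.7877×-0.89726×0.32795 + 0.44151×0.94470×0.70872 = -0.231786 + 0.295603 = 0.063817.
Q̄ = (S_0/π) × [bracket] = (589/π) × 0.063817 = 11.965 W/m².
— Configuration B (ϕ=-21.9°):
cos h₀ = −tan(-21.9°) tan(-4.800°) = -0.0338, h₀ = 1.6046 rad.
Bracket: h₀ sin ϕ sin δ + cos ϕ cos δ sin h₀ = 1.6046×-0.37299×-0.08368 + 0.92784×0.99649×0.99943 = 0.050082 + 0.924056 = 0.974138.
Q̄ = (S_0/π) × [bracket] = (589/π) × 0.974138 = 182.64 W/m².
Ratio Q̄_A / Q̄_B = 11.965 / 182.64 = 0.06551.

Q̄_A / Q̄_B ≈ 0.0655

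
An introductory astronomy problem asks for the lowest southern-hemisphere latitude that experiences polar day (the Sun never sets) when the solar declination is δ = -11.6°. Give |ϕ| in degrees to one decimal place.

|ϕ| = 78.4°

Polar day requires cos h₀ = −tan ϕ tan δ ≤ −1, i.e. tan ϕ tan δ ≥ 1.
The boundary is |tan ϕ| · |tan δ| = 1, so |ϕ| = 90° − |δ| = 90° − 11.6° = 78.4° in the southern hemisphere.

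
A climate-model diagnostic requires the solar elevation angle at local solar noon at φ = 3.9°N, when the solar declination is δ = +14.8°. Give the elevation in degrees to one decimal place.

79.1°

At local noon the hour angle is zero, so the zenith angle equals |φ − δ| = |+3.9° − (+14.800°)| = 10.900°.
Elevation = 90° − 10.900° = 79.1°.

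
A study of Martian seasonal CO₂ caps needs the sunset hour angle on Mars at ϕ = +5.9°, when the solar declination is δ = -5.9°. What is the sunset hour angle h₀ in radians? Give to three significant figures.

cos h₀ = −tan ϕ · tan δ = −tan(+5.9°) × tan(-5.900°) = 0.0107, so h₀ = 1.5601 rad = 89.39°.

h₀ = 1.56 rad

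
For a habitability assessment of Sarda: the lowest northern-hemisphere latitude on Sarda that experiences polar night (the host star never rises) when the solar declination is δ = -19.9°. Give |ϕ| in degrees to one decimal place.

Polar night requires cos h₀ = −tan ϕ tan δ ≥ 1, i.e. tan ϕ tan δ ≤ −1.
The boundary is |tan ϕ| · |tan δ| = 1, so |ϕ| = 90° − |δ| = 90° − 19.9° = 70.1° in the northern hemisphere.

|ϕ| = 70.1°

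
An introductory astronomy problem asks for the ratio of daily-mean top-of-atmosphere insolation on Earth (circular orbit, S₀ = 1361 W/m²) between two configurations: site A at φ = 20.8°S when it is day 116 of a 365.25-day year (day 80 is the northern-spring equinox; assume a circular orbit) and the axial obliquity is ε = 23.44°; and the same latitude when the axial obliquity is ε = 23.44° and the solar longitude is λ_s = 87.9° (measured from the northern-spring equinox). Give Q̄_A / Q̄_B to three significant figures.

Q̄_A / Q̄_B ≈ 1.21

— Configuration A (φ=-20.8°):
Solar longitude: λ_s = 360° × (116 − 80)/365.25 = 35.483°.
sin δ = sin 23.44° × sin 35.483° = 0.23090, so δ = +13.350°.
cos H₀ = −tan(-20.8°) tan(+13.350°) = 0.0901, H₀ = 1.4805 rad.
Bracket: H₀ sin φ sin δ + cos φ cos δ sin H₀ = 1.4805×-0.35511×0.23090 + 0.93483×0.97298×0.99593 = -0.121393 + 0.905869 = 0.784476.
Q̄ = (S₀/π) × [bracket] = (1361/π) × 0.784476 = 339.85 W/m².
— Configuration B (φ=-20.8°):
Solar declination: sin δ = sin ε · sin λ_s = sin 23.44° × sin 87.9° = 0.39752, so δ = +23.423°.
cos H₀ = −tan(-20.8°) tan(+23.423°) = 0.1646, H₀ = 1.4055 rad.
Bracket: H₀ sin φ sin δ + cos φ cos δ sin H₀ = 1.4055×-0.35511×0.39752 + 0.93483×0.91759×0.98637 = -0.198405 + 0.846099 = 0.647694.
Q̄ = (S₀/π) × [bracket] = (1361/π) × 0.647694 = 280.59 W/m².
Ratio Q̄_A / Q̄_B = 339.85 / 280.59 = 1.211.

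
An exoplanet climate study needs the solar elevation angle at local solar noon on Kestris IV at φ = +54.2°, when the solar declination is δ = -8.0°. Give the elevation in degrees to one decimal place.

At local noon the hour angle is zero, so the zenith angle equals |φ − δ| = |+54.2° − (-8.000°)| = 62.200°.
Elevation = 90° − 62.200° = 27.8°.

27.8°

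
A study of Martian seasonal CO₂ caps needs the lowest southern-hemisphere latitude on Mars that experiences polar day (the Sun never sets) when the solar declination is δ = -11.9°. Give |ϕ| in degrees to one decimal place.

Polar day requires cos h₀ = −tan ϕ tan δ ≤ −1, i.e. tan ϕ tan δ ≥ 1.
The boundary is |tan ϕ| · |tan δ| = 1, so |ϕ| = 90° − |δ| = 90° − 11.9° = 78.1° in the southern hemisphere.

|ϕ| = 78.1°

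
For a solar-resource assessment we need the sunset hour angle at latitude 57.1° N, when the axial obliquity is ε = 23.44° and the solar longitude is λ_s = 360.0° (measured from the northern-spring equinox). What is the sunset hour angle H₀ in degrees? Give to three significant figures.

Solar declination: sin δ = sin ε · sin λ_s = sin 23.44° × sin 360.0° = -0.00000, so δ = -0.000°.
cos H₀ = −tan φ · tan δ = −tan(+57.1°) × tan(-0.000°) = 0.0000, so H₀ = 1.5708 rad = 90.00°.

H₀ = 90.0°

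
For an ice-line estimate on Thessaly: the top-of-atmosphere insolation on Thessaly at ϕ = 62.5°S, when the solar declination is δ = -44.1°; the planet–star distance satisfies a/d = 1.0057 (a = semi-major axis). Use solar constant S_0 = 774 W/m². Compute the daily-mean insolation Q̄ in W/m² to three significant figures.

Q̄ ≈ 483 W/m²

cos h₀ = −tan(-62.5°) tan(-44.100°) = -1.8616 ≤ −1 ⇒ polar day, h₀ = π.
Bracket: h₀ sin ϕ sin δ + cos ϕ cos δ sin h₀ = 3.1416×-0.88701×-0.69591 + 0.46175×0.71813×0.00000 = 1.939244 + 0.000000 = 1.939244.
Inverse-square distance factor (a/d)² = 1.0057² = 1.011432.
Q̄ = (S_0/π) × 1.011432 × [bracket] = (774/π) × 1.011432 × 1.939244 = 483.2 W/m².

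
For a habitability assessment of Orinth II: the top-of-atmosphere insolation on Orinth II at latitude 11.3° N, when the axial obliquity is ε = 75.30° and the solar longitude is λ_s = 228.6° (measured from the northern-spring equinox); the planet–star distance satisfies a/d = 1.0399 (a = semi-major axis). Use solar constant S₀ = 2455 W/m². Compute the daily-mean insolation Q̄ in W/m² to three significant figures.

Q̄ ≈ 394 W/m²

Solar declination: sin δ = sin ε · sin λ_s = sin 75.30° × sin 228.6° = -0.72556, so δ = -46.515°.
cos H₀ = −tan(+11.3°) tan(-46.515°) = 0.2107, H₀ = 1.3585 rad.
Bracket: H₀ sin φ sin δ + cos φ cos δ sin H₀ = 1.3585×0.19595×-0.72556 + 0.98061×0.68816×0.97756 = -0.193143 + 0.659674 = 0.466531.
Inverse-square distance factor (a/d)² = 1.0399² = 1.081392.
Q̄ = (S₀/π) × 1.081392 × [bracket] = (2455/π) × 1.081392 × 0.466531 = 394.2 W/m².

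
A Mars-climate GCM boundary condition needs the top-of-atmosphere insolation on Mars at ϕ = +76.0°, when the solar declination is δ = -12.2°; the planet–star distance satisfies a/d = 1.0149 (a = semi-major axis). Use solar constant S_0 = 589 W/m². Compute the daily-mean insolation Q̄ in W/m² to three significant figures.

cos h₀ = −tan(+76.0°) tan(-12.200°) = 0.8672, h₀ = 0.5213 rad.
Bracket: h₀ sin ϕ sin δ + cos ϕ cos δ sin h₀ = 0.5213×0.97030×-0.21132 + 0.24192×0.97742×0.49803 = -0.106889 + 0.117763 = 0.010874.
Inverse-square distance factor (a/d)² = 1.0149² = 1.030022.
Q̄ = (S_0/π) × 1.030022 × [bracket] = (589/π) × 1.030022 × 0.010874 = 2.100 W/m².

Q̄ ≈ 2.10 W/m²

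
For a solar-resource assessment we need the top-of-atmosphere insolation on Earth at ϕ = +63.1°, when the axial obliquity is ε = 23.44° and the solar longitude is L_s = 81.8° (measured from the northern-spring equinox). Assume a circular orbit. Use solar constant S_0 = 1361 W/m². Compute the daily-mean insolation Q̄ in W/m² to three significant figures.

Solar declination: sin δ = sin ε · sin L_s = sin 23.44° × sin 81.8° = 0.39372, so δ = +23.186°.
cos h₀ = −tan(+63.1°) tan(+23.186°) = -0.8443, h₀ = 2.5760 rad.
Bracket: h₀ sin ϕ sin δ + cos ϕ cos δ sin h₀ = 2.5760×0.89180×0.39372 + 0.45243×0.91923×0.53594 = 0.904484 + 0.222891 = 1.127375.
Q̄ = (S_0/π) × [bracket] = (1361/π) × 1.127375 = 488.4 W/m².

Q̄ ≈ 488 W/m²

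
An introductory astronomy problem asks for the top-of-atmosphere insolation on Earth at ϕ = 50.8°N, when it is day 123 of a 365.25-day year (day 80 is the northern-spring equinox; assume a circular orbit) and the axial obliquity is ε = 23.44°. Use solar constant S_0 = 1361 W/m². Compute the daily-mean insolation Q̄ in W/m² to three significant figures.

Solar longitude: L_s = 360° × (123 − 80)/365.25 = 42.382°.
sin δ = sin 23.44° × sin 42.382° = 0.26814, so δ = +15.553°.
cos h₀ = −tan(+50.8°) tan(+15.553°) = -0.3413, h₀ = 1.9191 rad.
Bracket: h₀ sin ϕ sin δ + cos ϕ cos δ sin h₀ = 1.9191×0.77494×0.26814 + 0.63203×0.96338×0.93997 = 0.398774 + 0.572334 = 0.971108.
Q̄ = (S_0/π) × [bracket] = (1361/π) × 0.971108 = 420.7 W/m².

Q̄ ≈ 421 W/m²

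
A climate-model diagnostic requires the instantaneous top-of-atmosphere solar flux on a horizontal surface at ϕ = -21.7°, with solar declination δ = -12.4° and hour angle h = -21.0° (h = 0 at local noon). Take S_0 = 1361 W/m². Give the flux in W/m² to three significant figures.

1.26e+03 W/m²

cos θ_z = sin ϕ sin δ + cos ϕ cos δ cos h = 0.079398 + 0.847185 = 0.926583.
Flux = S_0 · cos θ_z = 1361 × 0.926583 = 1261 W/m².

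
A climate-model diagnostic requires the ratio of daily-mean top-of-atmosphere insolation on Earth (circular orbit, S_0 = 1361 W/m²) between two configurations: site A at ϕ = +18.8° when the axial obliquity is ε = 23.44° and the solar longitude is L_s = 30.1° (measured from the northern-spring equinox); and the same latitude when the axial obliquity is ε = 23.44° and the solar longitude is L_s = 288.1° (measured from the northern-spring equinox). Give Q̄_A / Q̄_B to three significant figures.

— Configuration A (ϕ=+18.8°):
Solar declination: sin δ = sin ε · sin L_s = sin 23.44° × sin 30.1° = 0.19950, so δ = +11.507°.
cos h₀ = −tan(+18.8°) tan(+11.507°) = -0.0693, h₀ = 1.6402 rad.
Bracket: h₀ sin ϕ sin δ + cos ϕ cos δ sin h₀ = 1.6402×0.32227×0.19950 + 0.94665×0.97990×0.99760 = 0.105453 + 0.925396 = 1.030849.
Q̄ = (S_0/π) × [bracket] = (1361/π) × 1.030849 = 446.58 W/m².
— Configuration B (ϕ=+18.8°):
Solar declination: sin δ = sin ε · sin L_s = sin 23.44° × sin 288.1° = -0.37810, so δ = -22.216°.
cos h₀ = −tan(+18.8°) tan(-22.216°) = 0.1390, h₀ = 1.4313 rad.
Bracket: h₀ sin ϕ sin δ + cos ϕ cos δ sin h₀ = 1.4313×0.32227×-0.37810 + 0.94665×0.92576×0.99029 = -0.174404 + 0.867861 = 0.693457.
Q̄ = (S_0/π) × [bracket] = (1361/π) × 0.693457 = 300.42 W/m².
Ratio Q̄_A / Q̄_B = 446.58 / 300.42 = 1.487.

Q̄_A / Q̄_B ≈ 1.49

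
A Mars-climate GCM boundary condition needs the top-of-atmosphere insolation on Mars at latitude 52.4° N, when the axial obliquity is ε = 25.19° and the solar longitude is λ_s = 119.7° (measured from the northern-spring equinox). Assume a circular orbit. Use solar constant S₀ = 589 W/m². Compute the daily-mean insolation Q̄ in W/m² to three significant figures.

Q̄ ≈ 207 W/m²

Solar declination: sin δ = sin ε · sin λ_s = sin 25.19° × sin 119.7° = 0.36971, so δ = +21.698°.
cos H₀ = −tan(+52.4°) tan(+21.698°) = -0.5167, H₀ = 2.1138 rad.
Bracket: H₀ sin φ sin δ + cos φ cos δ sin H₀ = 2.1138×0.79229×0.36971 + 0.61015×0.92915×0.85618 = 0.619169 + 0.485386 = 1.104555.
Q̄ = (S₀/π) × [bracket] = (589/π) × 1.104555 = 207.1 W/m².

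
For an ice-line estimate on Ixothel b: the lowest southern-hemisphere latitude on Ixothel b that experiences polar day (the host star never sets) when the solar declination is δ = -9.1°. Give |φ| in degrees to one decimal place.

|φ| = 80.9°

Polar day requires cos H₀ = −tan φ tan δ ≤ −1, i.e. tan φ tan δ ≥ 1.
The boundary is |tan φ| · |tan δ| = 1, so |φ| = 90° − |δ| = 90° − 9.1° = 80.9° in the southern hemisphere.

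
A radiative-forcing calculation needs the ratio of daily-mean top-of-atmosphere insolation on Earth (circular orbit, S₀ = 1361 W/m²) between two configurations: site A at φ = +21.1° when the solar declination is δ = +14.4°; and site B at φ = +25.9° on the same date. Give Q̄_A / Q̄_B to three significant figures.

— Configuration A (φ=+21.1°):
cos H₀ = −tan(+21.1°) tan(+14.400°) = -0.0991, H₀ = 1.6700 rad.
Bracket: H₀ sin φ sin δ + cos φ cos δ sin H₀ = 1.6700×0.36000×0.24869 + 0.93295×0.96858×0.99508 = 0.149512 + 0.899191 = 1.048703.
Q̄ = (S₀/π) × [bracket] = (1361/π) × 1.048703 = 454.32 W/m².
— Configuration B (φ=+25.9°):
cos H₀ = −tan(+25.9°) tan(+14.400°) = -0.1247, H₀ = 1.6958 rad.
Bracket: H₀ sin φ sin δ + cos φ cos δ sin H₀ = 1.6958×0.43680×0.24869 + 0.89956×0.96858×0.99220 = 0.184211 + 0.864500 = 1.048711.
Q̄ = (S₀/π) × [bracket] = (1361/π) × 1.048711 = 454.32 W/m².
Ratio Q̄_A / Q̄_B = 454.32 / 454.32 = 1.000.

Q̄_A / Q̄_B ≈ 1.00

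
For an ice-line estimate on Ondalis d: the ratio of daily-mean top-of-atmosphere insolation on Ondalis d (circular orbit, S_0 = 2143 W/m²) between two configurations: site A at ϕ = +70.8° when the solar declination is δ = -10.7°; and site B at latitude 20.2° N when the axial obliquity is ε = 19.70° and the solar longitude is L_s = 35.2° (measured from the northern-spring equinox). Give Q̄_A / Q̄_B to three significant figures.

Q̄_A / Q̄_B ≈ 0.0939

— Configuration A (ϕ=+70.8°):
cos h₀ = −tan(+70.8°) tan(-10.700°) = 0.5426, h₀ = 0.9973 rad.
Bracket: h₀ sin ϕ sin δ + cos ϕ cos δ sin h₀ = 0.9973×0.94438×-0.18567 + 0.32887×0.98261×0.83999 = -0.174870 + 0.271444 = 0.096574.
Q̄ = (S_0/π) × [bracket] = (2143/π) × 0.096574 = 65.877 W/m².
— Configuration B (ϕ=+20.2°):
Solar declination: sin δ = sin ε · sin L_s = sin 19.70° × sin 35.2° = 0.19431, so δ = +11.205°.
cos h₀ = −tan(+20.2°) tan(+11.205°) = -0.0729, h₀ = 1.6437 rad.
Bracket: h₀ sin ϕ sin δ + cos ϕ cos δ sin h₀ = 1.6437×0.34530×0.19431 + 0.93849×0.98094×0.99734 = 0.110284 + 0.918154 = 1.028438.
Q̄ = (S_0/π) × [bracket] = (2143/π) × 1.028438 = 701.54 W/m².
Ratio Q̄_A / Q̄_B = 65.877 / 701.54 = 0.09390.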